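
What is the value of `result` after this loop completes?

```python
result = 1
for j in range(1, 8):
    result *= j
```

7! = 5040
`result` takes the values: 1 → 2 → 6 → 24 → 120 → 720 → 5040

Answer: 5040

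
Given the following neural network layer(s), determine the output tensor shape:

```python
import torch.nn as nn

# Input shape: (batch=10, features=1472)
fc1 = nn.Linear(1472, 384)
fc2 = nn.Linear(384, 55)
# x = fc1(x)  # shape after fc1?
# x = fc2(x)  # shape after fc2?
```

Input: (10, 1472) -> after fc1: (10, 384) -> Output: (10, 55)

Answer: (10, 55)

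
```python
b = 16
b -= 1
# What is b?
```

Trace:
`b = 16` → b = 16
`b -= 1` → b = 15
So b = 15

Answer: 15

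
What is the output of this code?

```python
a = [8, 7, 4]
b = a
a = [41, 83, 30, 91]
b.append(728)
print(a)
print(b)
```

Key concept: rebinding vs mutation: a is rebound to a new list, b still points at the original.
Step by step:
`a = [8, 7, 4]` → a = [8, 7, 4]
`b = a` → b = [8, 7, 4] (same object as a)
`a = [41, 83, 30, 91]` → a = [41, 83, 30, 91]
`b.append(728)` → b = [8, 7, 4, 728]
`print(a)` → prints [41, 83, 30, 91]
`print(b)` → prints [8, 7, 4, 728]

Answer:
[41, 83, 30, 91]
[8, 7, 4, 728]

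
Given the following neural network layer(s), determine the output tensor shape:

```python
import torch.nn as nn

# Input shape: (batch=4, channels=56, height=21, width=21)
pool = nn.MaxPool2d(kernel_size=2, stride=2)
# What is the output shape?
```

Input: (4, 56, 21, 21) -> Output: (4, 56, 10, 10)

Answer: (4, 56, 10, 10)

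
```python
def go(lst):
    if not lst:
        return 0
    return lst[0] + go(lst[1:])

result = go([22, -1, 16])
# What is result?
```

22 + (-1) + 16 + 0 = 37

Answer: 37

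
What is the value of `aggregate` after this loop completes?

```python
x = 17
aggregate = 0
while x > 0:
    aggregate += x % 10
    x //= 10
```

Sum digits of 17
`aggregate` takes the values: 0 → 7 → 8

Answer: 8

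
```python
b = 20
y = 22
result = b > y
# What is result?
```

Trace:
`b = 20` → b = 20
`y = 22` → y = 22
`result = b > y` → result = False
So result = False

Answer: False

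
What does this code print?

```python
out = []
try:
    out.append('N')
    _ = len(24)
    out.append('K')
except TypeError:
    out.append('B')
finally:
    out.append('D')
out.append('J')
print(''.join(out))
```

Execution trace: 'N' (try body) → 'B' (except TypeError) → 'D' (finally) → 'J' (after the try/except). Output: NBDJ

Answer: NBDJ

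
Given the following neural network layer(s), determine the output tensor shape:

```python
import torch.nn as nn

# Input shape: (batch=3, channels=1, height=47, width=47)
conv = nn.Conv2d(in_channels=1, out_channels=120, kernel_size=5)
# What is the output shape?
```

Input: (3, 1, 47, 47) -> Output: (3, 120, 43, 43)

Answer: (3, 120, 43, 43)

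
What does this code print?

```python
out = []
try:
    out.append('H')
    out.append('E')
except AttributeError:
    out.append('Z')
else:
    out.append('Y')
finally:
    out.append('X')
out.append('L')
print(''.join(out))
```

Execution trace: 'H' (try body) → 'E' (try body, no exception) → 'Y' (else) → 'X' (finally) → 'L' (after the try/except). Output: HEYXL

Answer: HEYXL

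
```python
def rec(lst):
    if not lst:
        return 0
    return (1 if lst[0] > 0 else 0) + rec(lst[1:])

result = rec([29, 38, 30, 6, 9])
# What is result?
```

Count of positive elements in [29, 38, 30, 6, 9] = 5

Answer: 5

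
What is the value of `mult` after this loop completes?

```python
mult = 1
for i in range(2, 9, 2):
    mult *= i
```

Product of even numbers 2 to 8
`mult` takes the values: 1 → 2 → 8 → 48 → 384

Answer: 384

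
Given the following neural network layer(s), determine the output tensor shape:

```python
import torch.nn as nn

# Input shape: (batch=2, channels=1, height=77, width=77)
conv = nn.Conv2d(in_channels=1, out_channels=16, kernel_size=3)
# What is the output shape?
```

Input: (2, 1, 77, 77) -> Output: (2, 16, 75, 75)

Answer: (2, 16, 75, 75)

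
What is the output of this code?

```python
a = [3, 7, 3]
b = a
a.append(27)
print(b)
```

Key concept: basic list aliasing.
Step by step:
`a = [3, 7, 3]` → a = [3, 7, 3]
`b = a` → b = [3, 7, 3] (same object as a)
`a.append(27)` → a = [3, 7, 3, 27] (same object as b); b = [3, 7, 3, 27] (same object as a)
`print(b)` → prints [3, 7, 3, 27]

Answer: [3, 7, 3, 27]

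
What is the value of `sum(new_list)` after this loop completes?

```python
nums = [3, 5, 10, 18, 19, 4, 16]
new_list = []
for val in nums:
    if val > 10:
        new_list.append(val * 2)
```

Sum of doubled values > 10
`new_list` takes the values: [] → [36] → [36, 38] → [36, 38, 32]
So `sum(new_list)` = 106

Answer: 106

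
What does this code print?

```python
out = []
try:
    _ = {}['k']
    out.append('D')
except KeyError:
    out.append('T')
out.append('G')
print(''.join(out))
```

Execution trace: 'T' (except KeyError) → 'G' (after the try/except). Output: TG

Answer: TG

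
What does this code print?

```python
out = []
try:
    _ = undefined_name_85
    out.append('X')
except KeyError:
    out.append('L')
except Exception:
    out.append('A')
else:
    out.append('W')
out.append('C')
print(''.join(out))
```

Execution trace: 'A' (except Exception) → 'C' (after the try/except). Output: AC

Answer: AC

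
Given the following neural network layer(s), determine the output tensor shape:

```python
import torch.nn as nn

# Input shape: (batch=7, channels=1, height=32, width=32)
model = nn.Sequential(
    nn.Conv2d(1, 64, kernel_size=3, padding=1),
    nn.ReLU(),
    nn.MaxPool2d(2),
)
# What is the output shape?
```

Input: (7, 1, 32, 32) -> after Conv2d: (7, 64, 32, 32) -> after ReLU: (7, 64, 32, 32) -> Output: (7, 64, 16, 16)

Answer: (7, 64, 16, 16)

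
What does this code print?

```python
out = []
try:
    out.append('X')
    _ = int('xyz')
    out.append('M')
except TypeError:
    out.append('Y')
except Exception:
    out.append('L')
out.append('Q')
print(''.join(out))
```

Execution trace: 'X' (try body) → 'L' (except Exception) → 'Q' (after the try/except). Output: XLQ

Answer: XLQ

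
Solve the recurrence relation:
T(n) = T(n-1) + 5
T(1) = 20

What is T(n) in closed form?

Unrolling: T(n) = T(1) + 5·(n-1) = 20 + 5(n-1) = 5n + 15.

Answer: T(n) = 5n + 15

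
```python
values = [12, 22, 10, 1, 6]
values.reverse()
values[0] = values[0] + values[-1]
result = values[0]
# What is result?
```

Trace:
`values = [12, 22, 10, 1, 6]` → values = [12, 22, 10, 1, 6]
`values.reverse()` → values = [6, 1, 10, 22, 12]
`values[0] = values[0] + values[-1]` → values = [18, 1, 10, 22, 12]
`result = values[0]` → result = 18
So result = 18

Answer: 18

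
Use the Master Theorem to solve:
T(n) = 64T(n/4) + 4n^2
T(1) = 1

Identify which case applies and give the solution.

a=64, b=4, f(n)=4n^2. log_4(64) = 3. Since c=2 < 3, Case 1 applies: T(n) = Θ(n^log_b(a)) = O(n^3).

Answer: O(n^3) - Case 1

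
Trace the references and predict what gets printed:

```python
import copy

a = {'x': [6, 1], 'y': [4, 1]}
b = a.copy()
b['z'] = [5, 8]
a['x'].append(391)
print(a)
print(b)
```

Key concept: shallow copy of dict with mutable values.
Step by step:
`a = {'x': [6, 1], 'y': [4, 1]}` → a = {'x': [6, 1], 'y': [4, 1]}
`b = a.copy()` → b = {'x': [6, 1], 'y': [4, 1]}
`b['z'] = [5, 8]` → b = {'x': [6, 1], 'y': [4, 1], 'z': [5, 8]}
`a['x'].append(391)` → a = {'x': [6, 1, 391], 'y': [4, 1]}; b = {'x': [6, 1, 391], 'y': [4, 1], 'z': [5, 8]}
`print(a)` → prints {'x': [6, 1, 391], 'y': [4, 1]}
`print(b)` → prints {'x': [6, 1, 391], 'y': [4, 1], 'z': [5, 8]}

Answer:
{'x': [6, 1, 391], 'y': [4, 1]}
{'x': [6, 1, 391], 'y': [4, 1], 'z': [5, 8]}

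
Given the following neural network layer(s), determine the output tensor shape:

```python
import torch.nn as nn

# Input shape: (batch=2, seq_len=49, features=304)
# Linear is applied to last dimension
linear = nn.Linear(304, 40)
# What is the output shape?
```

Input: (2, 49, 304) -> Output: (2, 49, 40)

Answer: (2, 49, 40)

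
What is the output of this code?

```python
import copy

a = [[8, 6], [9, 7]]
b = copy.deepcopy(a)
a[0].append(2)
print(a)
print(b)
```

Key concept: deep copy is fully independent.
Step by step:
`a = [[8, 6], [9, 7]]` → a = [[8, 6], [9, 7]]
`b = copy.deepcopy(a)` → b = [[8, 6], [9, 7]]
`a[0].append(2)` → a = [[8, 6, 2], [9, 7]]
`print(a)` → prints [[8, 6, 2], [9, 7]]
`print(b)` → prints [[8, 6], [9, 7]]

Answer:
[[8, 6, 2], [9, 7]]
[[8, 6], [9, 7]]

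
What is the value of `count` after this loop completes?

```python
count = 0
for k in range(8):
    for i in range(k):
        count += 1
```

Triangle number: 0+1+2+...+7
`count` takes the values: 0 → 1 → 2 → 3 → 4 → 5 → 6 → 7 → 8 → 9 → 10 → 11 → 12 → 13 → 14 → 15 → 16 → 17 → 18 → 19 → 20 → 21 → 22 → 23 → 24 → 25 → 26 → 27 → 28

Answer: 28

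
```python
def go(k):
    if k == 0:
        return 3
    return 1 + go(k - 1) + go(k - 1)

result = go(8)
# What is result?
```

go(k) = 1 + 2·go(k-1), go(0)=3. Closed form: (3+1)·2^8 - 1 = 1023.

Answer: 1023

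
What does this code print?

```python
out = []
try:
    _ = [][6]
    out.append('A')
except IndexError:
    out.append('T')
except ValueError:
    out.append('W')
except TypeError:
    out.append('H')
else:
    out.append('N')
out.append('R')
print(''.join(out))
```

Execution trace: 'T' (except IndexError) → 'R' (after the try/except). Output: TR

Answer: TR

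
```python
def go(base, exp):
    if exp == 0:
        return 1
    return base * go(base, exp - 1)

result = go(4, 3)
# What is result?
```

go(4, 3) = 4 * 4 * 4 = 64

Answer: 64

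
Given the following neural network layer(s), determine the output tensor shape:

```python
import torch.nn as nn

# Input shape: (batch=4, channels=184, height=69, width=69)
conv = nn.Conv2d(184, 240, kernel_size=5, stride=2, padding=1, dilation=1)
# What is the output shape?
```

Input: (4, 184, 69, 69) -> Output: (4, 240, 34, 34)

Answer: (4, 240, 34, 34)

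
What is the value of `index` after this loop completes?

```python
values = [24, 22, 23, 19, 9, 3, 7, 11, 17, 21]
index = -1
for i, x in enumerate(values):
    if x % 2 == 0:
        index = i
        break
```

First even number index in [24, 22, 23, 19, 9, 3, 7, 11, 17, 21]
`index` takes the values: -1 → 0

Answer: 0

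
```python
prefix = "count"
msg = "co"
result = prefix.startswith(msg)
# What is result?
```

Trace:
`prefix = "count"` → prefix = 'count'
`msg = "co"` → msg = 'co'
`result = prefix.startswith(msg)` → result = True
So result = True

Answer: True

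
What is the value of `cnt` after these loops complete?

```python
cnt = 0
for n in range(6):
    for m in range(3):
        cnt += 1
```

6 * 3 = 18
`cnt` takes the values: 0 → 1 → 2 → 3 → 4 → 5 → 6 → 7 → 8 → 9 → 10 → 11 → 12 → 13 → 14 → 15 → 16 → 17 → 18

Answer: 18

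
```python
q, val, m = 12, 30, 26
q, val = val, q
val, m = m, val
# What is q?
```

Trace:
`q, val, m = 12, 30, 26` → q = 12; val = 30; m = 26
`q, val = val, q` → q = 30; val = 12
`val, m = m, val` → val = 26; m = 12
So q = 30

Answer: 30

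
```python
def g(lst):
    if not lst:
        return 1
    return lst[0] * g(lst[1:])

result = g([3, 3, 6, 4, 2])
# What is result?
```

Product over [3, 3, 6, 4, 2] = 3 * 3 * 6 * 4 * 2 = 432

Answer: 432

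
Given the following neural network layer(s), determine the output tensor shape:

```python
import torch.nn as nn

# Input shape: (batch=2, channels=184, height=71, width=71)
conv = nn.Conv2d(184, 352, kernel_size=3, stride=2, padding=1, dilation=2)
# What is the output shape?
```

Input: (2, 184, 71, 71) -> Output: (2, 352, 35, 35)

Answer: (2, 352, 35, 35)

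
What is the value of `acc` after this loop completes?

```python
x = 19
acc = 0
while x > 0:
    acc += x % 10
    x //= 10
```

Sum digits of 19
`acc` takes the values: 0 → 9 → 10

Answer: 10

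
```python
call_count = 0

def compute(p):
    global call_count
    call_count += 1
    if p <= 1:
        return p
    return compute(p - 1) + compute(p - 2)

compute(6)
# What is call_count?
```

Calls(p) = 1 + Calls(p-1) + Calls(p-2); Calls(0)=Calls(1)=1. For p=6 this gives 25.

Answer: 25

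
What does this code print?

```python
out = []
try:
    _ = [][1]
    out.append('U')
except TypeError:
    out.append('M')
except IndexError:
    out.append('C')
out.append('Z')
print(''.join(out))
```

Execution trace: 'C' (except IndexError) → 'Z' (after the try/except). Output: CZ

Answer: CZ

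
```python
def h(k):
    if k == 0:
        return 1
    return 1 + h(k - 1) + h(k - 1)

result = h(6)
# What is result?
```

h(k) = 1 + 2·h(k-1), h(0)=1. Closed form: (1+1)·2^6 - 1 = 127.

Answer: 127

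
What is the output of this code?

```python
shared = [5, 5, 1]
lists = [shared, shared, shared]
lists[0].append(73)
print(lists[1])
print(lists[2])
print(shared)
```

Key concept: list of same reference.
Step by step:
`shared = [5, 5, 1]` → shared = [5, 5, 1]
`lists = [shared, shared, shared]` → lists = [[5, 5, 1], [5, 5, 1], [5, 5, 1]]
`lists[0].append(73)` → shared = [5, 5, 1, 73]; lists = [[5, 5, 1, 73], [5, 5, 1, 73], [5, 5, 1, 73]]
`print(lists[1])` → prints [5, 5, 1, 73]
`print(lists[2])` → prints [5, 5, 1, 73]
`print(shared)` → prints [5, 5, 1, 73]

Answer:
[5, 5, 1, 73]
[5, 5, 1, 73]
[5, 5, 1, 73]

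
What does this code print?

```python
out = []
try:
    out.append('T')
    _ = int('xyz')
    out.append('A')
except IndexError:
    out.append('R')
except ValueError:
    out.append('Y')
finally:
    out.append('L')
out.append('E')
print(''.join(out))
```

Execution trace: 'T' (try body) → 'Y' (except ValueError) → 'L' (finally) → 'E' (after the try/except). Output: TYLE

Answer: TYLE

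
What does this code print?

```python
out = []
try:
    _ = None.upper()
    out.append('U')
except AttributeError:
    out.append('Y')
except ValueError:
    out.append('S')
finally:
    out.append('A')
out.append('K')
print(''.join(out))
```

Execution trace: 'Y' (except AttributeError) → 'A' (finally) → 'K' (after the try/except). Output: YAK

Answer: YAK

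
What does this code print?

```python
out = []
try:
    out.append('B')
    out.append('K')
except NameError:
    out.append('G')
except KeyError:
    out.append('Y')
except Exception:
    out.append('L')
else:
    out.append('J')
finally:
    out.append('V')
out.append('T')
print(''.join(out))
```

Execution trace: 'B' (try body) → 'K' (try body, no exception) → 'J' (else) → 'V' (finally) → 'T' (after the try/except). Output: BKJVT

Answer: BKJVT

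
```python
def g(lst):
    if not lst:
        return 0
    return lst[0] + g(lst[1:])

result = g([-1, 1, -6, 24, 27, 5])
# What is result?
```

(-1) + 1 + (-6) + 24 + 27 + 5 + 0 = 50

Answer: 50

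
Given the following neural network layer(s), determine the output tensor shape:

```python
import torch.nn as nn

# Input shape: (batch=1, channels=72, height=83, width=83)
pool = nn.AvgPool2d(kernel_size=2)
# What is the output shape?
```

Input: (1, 72, 83, 83) -> Output: (1, 72, 41, 41)

Answer: (1, 72, 41, 41)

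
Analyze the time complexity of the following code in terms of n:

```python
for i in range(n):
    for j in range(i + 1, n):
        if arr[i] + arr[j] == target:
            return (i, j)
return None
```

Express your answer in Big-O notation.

This is Two sum brute force. Time complexity: O(n²).

Answer: O(n²)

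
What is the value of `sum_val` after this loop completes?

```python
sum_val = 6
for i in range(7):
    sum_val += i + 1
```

Start at 6, add 1 to 7 = 34
`sum_val` takes the values: 6 → 7 → 9 → 12 → 16 → 21 → 27 → 34

Answer: 34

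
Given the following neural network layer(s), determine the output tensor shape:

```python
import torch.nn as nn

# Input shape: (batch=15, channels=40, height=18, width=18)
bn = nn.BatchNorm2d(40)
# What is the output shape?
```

Input: (15, 40, 18, 18) -> Output: (15, 40, 18, 18)

Answer: (15, 40, 18, 18)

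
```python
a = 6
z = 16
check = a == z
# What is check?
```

Trace:
`a = 6` → a = 6
`z = 16` → z = 16
`check = a == z` → check = False
So check = False

Answer: False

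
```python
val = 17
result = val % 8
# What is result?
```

Trace:
`val = 17` → val = 17
`result = val % 8` → result = 1
So result = 1

Answer: 1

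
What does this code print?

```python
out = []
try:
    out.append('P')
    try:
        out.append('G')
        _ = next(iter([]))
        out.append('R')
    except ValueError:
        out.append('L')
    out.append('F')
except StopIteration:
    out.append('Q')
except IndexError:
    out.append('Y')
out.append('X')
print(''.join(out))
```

Execution trace: 'P' (try body) → 'G' (inner try body) → 'Q' (except StopIteration) → 'X' (after the try/except). Output: PGQX

Answer: PGQX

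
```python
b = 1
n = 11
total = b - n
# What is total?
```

Trace:
`b = 1` → b = 1
`n = 11` → n = 11
`total = b - n` → total = -10
So total = -10

Answer: -10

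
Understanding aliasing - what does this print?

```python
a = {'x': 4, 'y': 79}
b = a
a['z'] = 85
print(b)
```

Key concept: dict aliasing.
Step by step:
`a = {'x': 4, 'y': 79}` → a = {'x': 4, 'y': 79}
`b = a` → b = {'x': 4, 'y': 79} (same object as a)
`a['z'] = 85` → a = {'x': 4, 'y': 79, 'z': 85} (same object as b); b = {'x': 4, 'y': 79, 'z': 85} (same object as a)
`print(b)` → prints {'x': 4, 'y': 79, 'z': 85}

Answer: {'x': 4, 'y': 79, 'z': 85}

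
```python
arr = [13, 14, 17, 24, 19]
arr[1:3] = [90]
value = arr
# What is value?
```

Trace:
`arr = [13, 14, 17, 24, 19]` → arr = [13, 14, 17, 24, 19]
`arr[1:3] = [90]` → arr = [13, 90, 24, 19]
`value = arr` → value = [13, 90, 24, 19]
So value = [13, 90, 24, 19]

Answer: [13, 90, 24, 19]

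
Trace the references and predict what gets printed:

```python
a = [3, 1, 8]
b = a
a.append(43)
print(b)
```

Key concept: basic list aliasing.
Step by step:
`a = [3, 1, 8]` → a = [3, 1, 8]
`b = a` → b = [3, 1, 8] (same object as a)
`a.append(43)` → a = [3, 1, 8, 43] (same object as b); b = [3, 1, 8, 43] (same object as a)
`print(b)` → prints [3, 1, 8, 43]

Answer: [3, 1, 8, 43]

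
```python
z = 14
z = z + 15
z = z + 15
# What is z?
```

Trace:
`z = 14` → z = 14
`z = z + 15` → z = 29
`z = z + 15` → z = 44
So z = 44

Answer: 44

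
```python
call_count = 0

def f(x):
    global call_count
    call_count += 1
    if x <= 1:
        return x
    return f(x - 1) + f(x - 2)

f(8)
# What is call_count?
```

Calls(x) = 1 + Calls(x-1) + Calls(x-2); Calls(0)=Calls(1)=1. For x=8 this gives 67.

Answer: 67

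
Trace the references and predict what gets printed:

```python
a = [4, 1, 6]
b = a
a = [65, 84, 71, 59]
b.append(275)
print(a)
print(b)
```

Key concept: rebinding vs mutation: a is rebound to a new list, b still points at the original.
Step by step:
`a = [4, 1, 6]` → a = [4, 1, 6]
`b = a` → b = [4, 1, 6] (same object as a)
`a = [65, 84, 71, 59]` → a = [65, 84, 71, 59]
`b.append(275)` → b = [4, 1, 6, 275]
`print(a)` → prints [65, 84, 71, 59]
`print(b)` → prints [4, 1, 6, 275]

Answer:
[65, 84, 71, 59]
[4, 1, 6, 275]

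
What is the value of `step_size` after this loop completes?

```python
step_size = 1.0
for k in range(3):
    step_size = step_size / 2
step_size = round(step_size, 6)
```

Halving LR 3 times: 1 / 2^3
`step_size` takes the values: 1.0 → 0.5 → 0.25 → 0.125

Answer: 0.125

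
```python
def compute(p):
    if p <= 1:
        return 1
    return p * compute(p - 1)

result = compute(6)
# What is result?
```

compute(6) = 6 * 5 * 4 * 3 * 2 * 1 = 720

Answer: 720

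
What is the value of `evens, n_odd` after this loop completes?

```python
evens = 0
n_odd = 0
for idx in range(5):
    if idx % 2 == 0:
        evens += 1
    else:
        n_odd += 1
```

Count evens and odds in range(5)
`evens, n_odd` takes the values: (0, 0) → (1, 0) → (1, 1) → (2, 1) → (2, 2) → (3, 2)

Answer: 3, 2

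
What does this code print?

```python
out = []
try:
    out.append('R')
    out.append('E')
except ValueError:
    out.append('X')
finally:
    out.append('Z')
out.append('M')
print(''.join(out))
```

Execution trace: 'R' (try body) → 'E' (try body, no exception) → 'Z' (finally) → 'M' (after the try/except). Output: REZM

Answer: REZM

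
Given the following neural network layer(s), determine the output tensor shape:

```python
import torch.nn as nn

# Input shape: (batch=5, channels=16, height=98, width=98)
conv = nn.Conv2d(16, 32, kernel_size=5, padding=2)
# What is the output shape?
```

Input: (5, 16, 98, 98) -> Output: (5, 32, 98, 98)

Answer: (5, 32, 98, 98)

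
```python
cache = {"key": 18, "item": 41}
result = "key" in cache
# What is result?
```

Trace:
`cache = {"key": 18, "item": 41}` → cache = {'key': 18, 'item': 41}
`result = "key" in cache` → result = True
So result = True

Answer: True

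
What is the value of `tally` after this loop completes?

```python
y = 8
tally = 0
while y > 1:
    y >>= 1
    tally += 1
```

Count right shifts until 1
`tally` takes the values: 0 → 1 → 2 → 3

Answer: 3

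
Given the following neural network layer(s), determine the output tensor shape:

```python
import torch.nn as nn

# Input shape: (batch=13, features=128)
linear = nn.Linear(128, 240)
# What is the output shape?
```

Input: (13, 128) -> Output: (13, 240)

Answer: (13, 240)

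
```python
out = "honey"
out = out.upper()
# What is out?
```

Trace:
`out = "honey"` → out = 'honey'
`out = out.upper()` → out = 'HONEY'
So out = 'HONEY'

Answer: 'HONEY'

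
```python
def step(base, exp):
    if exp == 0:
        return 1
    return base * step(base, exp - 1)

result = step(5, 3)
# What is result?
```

step(5, 3) = 5 * 5 * 5 = 125

Answer: 125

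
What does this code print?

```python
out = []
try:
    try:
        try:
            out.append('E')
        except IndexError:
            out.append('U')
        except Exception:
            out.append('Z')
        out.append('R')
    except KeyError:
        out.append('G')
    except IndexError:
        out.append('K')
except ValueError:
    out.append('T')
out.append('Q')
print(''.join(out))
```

Execution trace: 'E' (inner try body, no exception) → 'R' (try body, no exception) → 'Q' (after the try/except). Output: ERQ

Answer: ERQ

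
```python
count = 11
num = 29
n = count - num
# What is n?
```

Trace:
`count = 11` → count = 11
`num = 29` → num = 29
`n = count - num` → n = -18
So n = -18

Answer: -18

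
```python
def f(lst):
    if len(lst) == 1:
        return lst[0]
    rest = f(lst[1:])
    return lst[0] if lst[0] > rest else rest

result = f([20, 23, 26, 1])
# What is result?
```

Recursive max over [20, 23, 26, 1] = 26

Answer: 26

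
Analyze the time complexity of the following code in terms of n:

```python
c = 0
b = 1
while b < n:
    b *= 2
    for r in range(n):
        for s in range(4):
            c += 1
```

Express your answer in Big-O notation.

Each loop level contributes: log n × n × 1. Multiplying the contributions gives O(n log n).

Answer: O(n log n)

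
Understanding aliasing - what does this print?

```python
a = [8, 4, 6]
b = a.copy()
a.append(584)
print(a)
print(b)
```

Key concept: list.copy() creates independent copy.
Step by step:
`a = [8, 4, 6]` → a = [8, 4, 6]
`b = a.copy()` → b = [8, 4, 6]
`a.append(584)` → a = [8, 4, 6, 584]
`print(a)` → prints [8, 4, 6, 584]
`print(b)` → prints [8, 4, 6]

Answer:
[8, 4, 6, 584]
[8, 4, 6]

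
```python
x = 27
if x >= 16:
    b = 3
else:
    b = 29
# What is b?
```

Trace:
`x = 27` → x = 27
`if x >= 16: ...` → x >= 16 is True → b = 3
So b = 3

Answer: 3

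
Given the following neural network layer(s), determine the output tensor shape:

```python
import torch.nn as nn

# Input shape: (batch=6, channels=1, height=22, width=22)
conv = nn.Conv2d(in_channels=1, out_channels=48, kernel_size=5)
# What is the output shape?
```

Input: (6, 1, 22, 22) -> Output: (6, 48, 18, 18)

Answer: (6, 48, 18, 18)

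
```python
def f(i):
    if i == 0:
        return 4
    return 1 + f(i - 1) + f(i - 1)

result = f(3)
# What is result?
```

f(i) = 1 + 2·f(i-1), f(0)=4. Closed form: (4+1)·2^3 - 1 = 39.

Answer: 39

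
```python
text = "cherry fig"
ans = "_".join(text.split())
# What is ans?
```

Trace:
`text = "cherry fig"` → text = 'cherry fig'
`ans = "_".join(text.split())` → ans = 'cherry_fig'
So ans = 'cherry_fig'

Answer: 'cherry_fig'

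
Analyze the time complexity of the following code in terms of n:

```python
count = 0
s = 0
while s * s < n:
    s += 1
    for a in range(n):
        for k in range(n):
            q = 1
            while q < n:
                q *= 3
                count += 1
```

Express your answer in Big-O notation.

Each loop level contributes: √n × n × n × log n. Multiplying the contributions gives O(n^2√n log n).

Answer: O(n^2√n log n)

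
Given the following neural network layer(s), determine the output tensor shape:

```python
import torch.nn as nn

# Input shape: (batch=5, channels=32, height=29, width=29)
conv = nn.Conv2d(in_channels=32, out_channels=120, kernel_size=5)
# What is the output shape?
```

Input: (5, 32, 29, 29) -> Output: (5, 120, 25, 25)

Answer: (5, 120, 25, 25)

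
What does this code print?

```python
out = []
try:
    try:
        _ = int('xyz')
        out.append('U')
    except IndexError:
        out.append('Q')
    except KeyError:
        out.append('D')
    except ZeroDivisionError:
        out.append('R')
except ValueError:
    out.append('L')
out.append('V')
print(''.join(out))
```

Execution trace: 'L' (outer except ValueError) → 'V' (after the try/except). Output: LV

Answer: LV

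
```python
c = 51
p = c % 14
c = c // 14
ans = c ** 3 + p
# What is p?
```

Trace:
`c = 51` → c = 51
`p = c % 14` → p = 9
`c = c // 14` → c = 3
`ans = c ** 3 + p` → ans = 36
So p = 9

Answer: 9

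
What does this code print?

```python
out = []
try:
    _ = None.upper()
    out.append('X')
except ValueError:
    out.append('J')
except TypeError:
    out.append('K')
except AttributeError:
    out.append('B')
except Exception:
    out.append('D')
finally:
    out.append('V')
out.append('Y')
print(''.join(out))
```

Execution trace: 'B' (except AttributeError) → 'V' (finally) → 'Y' (after the try/except). Output: BVY

Answer: BVY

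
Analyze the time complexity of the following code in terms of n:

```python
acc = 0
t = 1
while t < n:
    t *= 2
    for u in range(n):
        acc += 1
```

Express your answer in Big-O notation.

Each loop level contributes: log n × n. Multiplying the contributions gives O(n log n).

Answer: O(n log n)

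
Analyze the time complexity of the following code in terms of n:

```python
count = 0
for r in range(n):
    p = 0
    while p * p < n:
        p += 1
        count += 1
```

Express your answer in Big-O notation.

Each loop level contributes: n × √n. Multiplying the contributions gives O(n√n).

Answer: O(n√n)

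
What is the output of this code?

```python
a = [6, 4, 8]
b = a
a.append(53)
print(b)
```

Key concept: basic list aliasing.
Step by step:
`a = [6, 4, 8]` → a = [6, 4, 8]
`b = a` → b = [6, 4, 8] (same object as a)
`a.append(53)` → a = [6, 4, 8, 53] (same object as b); b = [6, 4, 8, 53] (same object as a)
`print(b)` → prints [6, 4, 8, 53]

Answer: [6, 4, 8, 53]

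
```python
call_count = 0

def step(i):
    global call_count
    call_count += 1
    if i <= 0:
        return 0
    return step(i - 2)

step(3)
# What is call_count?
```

Linear recursion stepping by 2: 3 calls from i=3 down to ≤0.

Answer: 3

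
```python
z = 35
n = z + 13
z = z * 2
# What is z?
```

Trace:
`z = 35` → z = 35
`n = z + 13` → n = 48
`z = z * 2` → z = 70
So z = 70

Answer: 70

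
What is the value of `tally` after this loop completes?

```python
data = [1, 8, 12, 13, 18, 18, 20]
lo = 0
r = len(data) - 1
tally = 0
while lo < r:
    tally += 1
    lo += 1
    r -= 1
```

Iterations until pointers meet (list length 7)
`tally` takes the values: 0 → 1 → 2 → 3

Answer: 3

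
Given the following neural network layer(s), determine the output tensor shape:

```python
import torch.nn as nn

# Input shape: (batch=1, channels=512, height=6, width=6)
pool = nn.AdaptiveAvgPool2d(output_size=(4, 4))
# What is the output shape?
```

Input: (1, 512, 6, 6) -> Output: (1, 512, 4, 4)

Answer: (1, 512, 4, 4)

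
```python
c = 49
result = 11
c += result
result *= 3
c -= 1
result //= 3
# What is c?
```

Trace:
`c = 49` → c = 49
`result = 11` → result = 11
`c += result` → c = 60
`result *= 3` → result = 33
`c -= 1` → c = 59
`result //= 3` → result = 11
So c = 59

Answer: 59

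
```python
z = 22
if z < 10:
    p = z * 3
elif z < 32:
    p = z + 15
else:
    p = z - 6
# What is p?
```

Trace:
`z = 22` → z = 22
`if z < 10: ...` → z < 10 is False, z < 32 is True → p = 37
So p = 37

Answer: 37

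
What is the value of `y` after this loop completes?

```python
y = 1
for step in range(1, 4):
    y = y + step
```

Start at 1, add 1 through 3
`y` takes the values: 1 → 2 → 4 → 7

Answer: 7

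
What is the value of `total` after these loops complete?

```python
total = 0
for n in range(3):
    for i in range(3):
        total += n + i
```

Sum of all n+i for n,i in 3x3
`total` takes the values: 0 → 1 → 3 → 4 → 6 → 9 → 11 → 14 → 18

Answer: 18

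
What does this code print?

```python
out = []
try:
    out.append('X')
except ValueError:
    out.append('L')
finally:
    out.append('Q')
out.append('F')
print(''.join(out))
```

Execution trace: 'X' (try body, no exception) → 'Q' (finally) → 'F' (after the try/except). Output: XQF

Answer: XQF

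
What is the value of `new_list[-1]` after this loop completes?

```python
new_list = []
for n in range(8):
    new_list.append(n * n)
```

Last element of squares 0 to 7
`new_list` takes the values: [] → [0] → [0, 1] → [0, 1, 4] → [0, 1, 4, 9] → [0, 1, 4, 9, 16] → [0, 1, 4, 9, 16, 25] → [0, 1, 4, 9, 16, 25, 36] → [0, 1, 4, 9, 16, 25, 36, 49]
So `new_list[-1]` = 49

Answer: 49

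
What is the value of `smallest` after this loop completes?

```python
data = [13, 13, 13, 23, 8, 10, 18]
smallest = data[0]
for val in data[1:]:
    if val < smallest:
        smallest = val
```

Minimum of [13, 13, 13, 23, 8, 10, 18]
`smallest` takes the values: 13 → 8

Answer: 8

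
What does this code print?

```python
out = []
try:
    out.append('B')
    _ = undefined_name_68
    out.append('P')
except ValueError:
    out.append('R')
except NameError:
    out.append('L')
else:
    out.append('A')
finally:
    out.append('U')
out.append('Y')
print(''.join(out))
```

Execution trace: 'B' (try body) → 'L' (except NameError) → 'U' (finally) → 'Y' (after the try/except). Output: BLUY

Answer: BLUY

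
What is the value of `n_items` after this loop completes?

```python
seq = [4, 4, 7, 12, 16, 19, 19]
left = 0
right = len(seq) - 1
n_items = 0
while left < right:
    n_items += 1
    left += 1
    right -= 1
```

Iterations until pointers meet (list length 7)
`n_items` takes the values: 0 → 1 → 2 → 3

Answer: 3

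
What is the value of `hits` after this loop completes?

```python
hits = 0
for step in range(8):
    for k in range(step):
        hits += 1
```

Triangle number: 0+1+2+...+7
`hits` takes the values: 0 → 1 → 2 → 3 → 4 → 5 → 6 → 7 → 8 → 9 → 10 → 11 → 12 → 13 → 14 → 15 → 16 → 17 → 18 → 19 → 20 → 21 → 22 → 23 → 24 → 25 → 26 → 27 → 28

Answer: 28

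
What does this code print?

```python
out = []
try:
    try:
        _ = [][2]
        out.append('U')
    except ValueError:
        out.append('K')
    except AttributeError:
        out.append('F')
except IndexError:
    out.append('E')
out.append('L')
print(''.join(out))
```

Execution trace: 'E' (outer except IndexError) → 'L' (after the try/except). Output: EL

Answer: EL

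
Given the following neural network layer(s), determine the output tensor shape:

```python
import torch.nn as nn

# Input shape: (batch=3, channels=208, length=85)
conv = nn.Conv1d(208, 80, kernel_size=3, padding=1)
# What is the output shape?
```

Input: (3, 208, 85) -> Output: (3, 80, 85)

Answer: (3, 80, 85)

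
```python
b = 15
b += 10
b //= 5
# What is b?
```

Trace:
`b = 15` → b = 15
`b += 10` → b = 25
`b //= 5` → b = 5
So b = 5

Answer: 5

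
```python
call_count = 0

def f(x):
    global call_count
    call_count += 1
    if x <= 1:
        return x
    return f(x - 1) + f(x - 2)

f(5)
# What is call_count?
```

Calls(x) = 1 + Calls(x-1) + Calls(x-2); Calls(0)=Calls(1)=1. For x=5 this gives 15.

Answer: 15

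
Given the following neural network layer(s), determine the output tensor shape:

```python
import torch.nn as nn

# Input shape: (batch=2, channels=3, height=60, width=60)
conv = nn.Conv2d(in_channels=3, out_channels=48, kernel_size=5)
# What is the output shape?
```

Input: (2, 3, 60, 60) -> Output: (2, 48, 56, 56)

Answer: (2, 48, 56, 56)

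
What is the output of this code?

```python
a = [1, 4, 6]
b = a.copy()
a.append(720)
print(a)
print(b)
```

Key concept: list.copy() creates independent copy.
Step by step:
`a = [1, 4, 6]` → a = [1, 4, 6]
`b = a.copy()` → b = [1, 4, 6]
`a.append(720)` → a = [1, 4, 6, 720]
`print(a)` → prints [1, 4, 6, 720]
`print(b)` → prints [1, 4, 6]

Answer:
[1, 4, 6, 720]
[1, 4, 6]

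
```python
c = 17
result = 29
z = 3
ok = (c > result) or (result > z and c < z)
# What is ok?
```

Trace:
`c = 17` → c = 17
`result = 29` → result = 29
`z = 3` → z = 3
`ok = (c > result) or (result > z and c < z)` → ok = False
So ok = False

Answer: False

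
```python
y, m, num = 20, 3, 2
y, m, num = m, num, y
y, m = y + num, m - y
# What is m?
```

Trace:
`y, m, num = 20, 3, 2` → y = 20; m = 3; num = 2
`y, m, num = m, num, y` → y = 3; m = 2; num = 20
`y, m = y + num, m - y` → y = 23; m = -1
So m = -1

Answer: -1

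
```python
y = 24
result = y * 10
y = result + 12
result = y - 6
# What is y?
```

Trace:
`y = 24` → y = 24
`result = y * 10` → result = 240
`y = result + 12` → y = 252
`result = y - 6` → result = 246
So y = 252

Answer: 252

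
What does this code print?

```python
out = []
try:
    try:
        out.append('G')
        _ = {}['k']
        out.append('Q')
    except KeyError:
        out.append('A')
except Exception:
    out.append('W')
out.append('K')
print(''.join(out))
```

Execution trace: 'G' (inner try body) → 'A' (inner except KeyError) → 'K' (after the try/except). Output: GAK

Answer: GAK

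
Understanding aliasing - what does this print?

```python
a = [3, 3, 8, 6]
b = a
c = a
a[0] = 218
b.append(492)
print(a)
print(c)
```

Key concept: multiple aliases.
Step by step:
`a = [3, 3, 8, 6]` → a = [3, 3, 8, 6]
`b = a` → b = [3, 3, 8, 6] (same object as a)
`c = a` → c = [3, 3, 8, 6] (same object as a, b)
`a[0] = 218` → a = [218, 3, 8, 6] (same object as b, c); b = [218, 3, 8, 6] (same object as a, c); c = [218, 3, 8, 6] (same object as a, b)
`b.append(492)` → a = [218, 3, 8, 6, 492] (same object as b, c); b = [218, 3, 8, 6, 492] (same object as a, c); c = [218, 3, 8, 6, 492] (same object as a, b)
`print(a)` → prints [218, 3, 8, 6, 492]
`print(c)` → prints [218, 3, 8, 6, 492]

Answer:
[218, 3, 8, 6, 492]
[218, 3, 8, 6, 492]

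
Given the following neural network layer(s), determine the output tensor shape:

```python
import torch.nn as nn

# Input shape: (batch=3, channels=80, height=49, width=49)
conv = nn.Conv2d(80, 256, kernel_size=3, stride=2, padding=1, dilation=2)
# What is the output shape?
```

Input: (3, 80, 49, 49) -> Output: (3, 256, 24, 24)

Answer: (3, 256, 24, 24)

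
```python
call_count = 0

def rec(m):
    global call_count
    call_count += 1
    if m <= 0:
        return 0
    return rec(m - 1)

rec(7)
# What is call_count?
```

Linear recursion stepping by 1: 8 calls from m=7 down to ≤0.

Answer: 8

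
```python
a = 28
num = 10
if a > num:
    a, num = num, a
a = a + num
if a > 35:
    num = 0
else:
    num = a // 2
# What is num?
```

Trace:
`a = 28` → a = 28
`num = 10` → num = 10
`if a > num: ...` → a > num is True → a = 10; num = 28
`a = a + num` → a = 38
`if a > 35: ...` → a > 35 is True → num = 0
So num = 0

Answer: 0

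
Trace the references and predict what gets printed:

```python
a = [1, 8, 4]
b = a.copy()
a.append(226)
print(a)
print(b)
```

Key concept: list.copy() creates independent copy.
Step by step:
`a = [1, 8, 4]` → a = [1, 8, 4]
`b = a.copy()` → b = [1, 8, 4]
`a.append(226)` → a = [1, 8, 4, 226]
`print(a)` → prints [1, 8, 4, 226]
`print(b)` → prints [1, 8, 4]

Answer:
[1, 8, 4, 226]
[1, 8, 4]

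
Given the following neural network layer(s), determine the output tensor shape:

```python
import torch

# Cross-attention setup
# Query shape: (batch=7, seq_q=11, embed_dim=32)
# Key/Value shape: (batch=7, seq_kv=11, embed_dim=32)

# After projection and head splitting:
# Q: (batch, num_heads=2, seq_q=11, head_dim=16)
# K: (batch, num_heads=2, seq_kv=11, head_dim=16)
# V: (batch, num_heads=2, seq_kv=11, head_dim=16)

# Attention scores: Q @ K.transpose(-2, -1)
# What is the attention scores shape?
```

Input: (7, 11, 32) -> Output: (7, 2, 11, 11)

Answer: (7, 2, 11, 11)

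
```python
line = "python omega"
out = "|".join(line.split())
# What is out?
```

Trace:
`line = "python omega"` → line = 'python omega'
`out = "|".join(line.split())` → out = 'python|omega'
So out = 'python|omega'

Answer: 'python|omega'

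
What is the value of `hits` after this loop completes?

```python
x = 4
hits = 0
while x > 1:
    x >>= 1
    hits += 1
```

Count right shifts until 1
`hits` takes the values: 0 → 1 → 2

Answer: 2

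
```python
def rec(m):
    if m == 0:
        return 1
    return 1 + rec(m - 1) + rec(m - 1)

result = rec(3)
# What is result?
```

rec(m) = 1 + 2·rec(m-1), rec(0)=1. Closed form: (1+1)·2^3 - 1 = 15.

Answer: 15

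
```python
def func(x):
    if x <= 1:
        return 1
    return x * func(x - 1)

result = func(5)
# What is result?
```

func(5) = 5 * 4 * 3 * 2 * 1 = 120

Answer: 120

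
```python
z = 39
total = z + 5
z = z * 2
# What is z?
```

Trace:
`z = 39` → z = 39
`total = z + 5` → total = 44
`z = z * 2` → z = 78
So z = 78

Answer: 78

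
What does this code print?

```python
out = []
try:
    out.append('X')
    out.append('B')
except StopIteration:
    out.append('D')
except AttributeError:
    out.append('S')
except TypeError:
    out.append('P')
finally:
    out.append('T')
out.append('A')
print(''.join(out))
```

Execution trace: 'X' (try body) → 'B' (try body, no exception) → 'T' (finally) → 'A' (after the try/except). Output: XBTA

Answer: XBTA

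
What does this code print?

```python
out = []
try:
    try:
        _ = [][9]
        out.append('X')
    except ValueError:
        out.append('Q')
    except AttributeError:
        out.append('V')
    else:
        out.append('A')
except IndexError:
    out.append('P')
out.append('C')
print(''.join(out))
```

Execution trace: 'P' (outer except IndexError) → 'C' (after the try/except). Output: PC

Answer: PC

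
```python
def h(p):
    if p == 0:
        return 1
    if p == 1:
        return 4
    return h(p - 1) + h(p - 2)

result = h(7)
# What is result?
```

Build up from base cases: h(0)=1, h(1)=4, h(2)=5, h(3)=9, h(4)=14, h(5)=23, h(6)=37, ..., h(7)=60

Answer: 60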